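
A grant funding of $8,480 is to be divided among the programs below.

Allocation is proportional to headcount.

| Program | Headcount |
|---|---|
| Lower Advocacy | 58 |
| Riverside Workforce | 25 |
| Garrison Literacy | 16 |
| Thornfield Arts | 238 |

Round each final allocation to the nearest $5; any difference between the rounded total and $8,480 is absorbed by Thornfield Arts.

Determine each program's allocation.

Total headcount = 337.
Raw shares: Lower Advocacy 58/337 × $8,480 = 1,459.47; Riverside Workforce 25/337 × $8,480 = 629.08; Garrison Literacy 16/337 × $8,480 = 402.61; Thornfield Arts 238/337 × $8,480 = 5,988.84.
After rounding ($5): Lower Advocacy $1,460; Riverside Workforce $630; Garrison Literacy $405; Thornfield Arts $5,990. Sum = $8,485.
Difference $8,480 − $8,485 = −$5 applied to Thornfield Arts: Thornfield Arts becomes $5,985.

Lower Advocacy: $1,460; Riverside Workforce: $630; Garrison Literacy: $405; Thornfield Arts: $5,985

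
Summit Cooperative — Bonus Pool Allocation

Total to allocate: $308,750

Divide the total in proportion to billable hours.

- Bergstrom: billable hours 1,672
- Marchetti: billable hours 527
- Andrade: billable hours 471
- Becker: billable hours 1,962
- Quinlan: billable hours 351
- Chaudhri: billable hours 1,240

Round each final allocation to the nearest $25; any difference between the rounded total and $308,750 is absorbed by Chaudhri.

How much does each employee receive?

Bergstrom: $82,950 · Marchetti: $26,150 · Andrade: $23,375 · Becker: $97,350 · Quinlan: $17,425 · Chaudhri: $61,500

Sum of billable hours: 6,223.
Unrounded shares: Bergstrom 1,672/6,223 × $308,750 = 82,955.17; Marchetti 527/6,223 × $308,750 = 26,146.75; Andrade 471/6,223 × $308,750 = 23,368.35; Becker 1,962/6,223 × $308,750 = 97,343.32; Quinlan 351/6,223 × $308,750 = 17,414.63; Chaudhri 1,240/6,223 × $308,750 = 61,521.77.
Rounded to nearest $25: Bergstrom $82,950; Marchetti $26,150; Andrade $23,375; Becker $97,350; Quinlan $17,425; Chaudhri $61,525. Sum = $308,775.
Difference $308,750 − $308,775 = −$25 applied to Chaudhri: Chaudhri becomes $61,500.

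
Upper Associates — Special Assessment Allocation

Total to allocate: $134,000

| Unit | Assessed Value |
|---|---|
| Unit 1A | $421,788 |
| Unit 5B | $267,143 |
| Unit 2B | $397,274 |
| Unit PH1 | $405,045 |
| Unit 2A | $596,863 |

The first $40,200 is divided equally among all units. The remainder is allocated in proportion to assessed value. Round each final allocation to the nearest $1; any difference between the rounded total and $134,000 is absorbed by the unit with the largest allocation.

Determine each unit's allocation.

First tranche $40,200 split equally: $8,040 each.
Remainder $93,800 by assessed value (total 2,088,113): Unit 1A 18,947.11 → $18,947; Unit 5B 12,000.31 → $12,000; Unit 2B 17,845.92 → $17,846; Unit PH1 18,195.00 → $18,195; Unit 2A 26,811.65 → $26,812.
Totals: Unit 1A $8,040 + $18,947 = $26,987; Unit 5B $8,040 + $12,000 = $20,040; Unit 2B $8,040 + $17,846 = $25,886; Unit PH1 $8,040 + $18,195 = $26,235; Unit 2A $8,040 + $26,812 = $34,852.

Unit 1A: $26,987 · Unit 5B: $20,040 · Unit 2B: $25,886 · Unit PH1: $26,235 · Unit 2A: $34,852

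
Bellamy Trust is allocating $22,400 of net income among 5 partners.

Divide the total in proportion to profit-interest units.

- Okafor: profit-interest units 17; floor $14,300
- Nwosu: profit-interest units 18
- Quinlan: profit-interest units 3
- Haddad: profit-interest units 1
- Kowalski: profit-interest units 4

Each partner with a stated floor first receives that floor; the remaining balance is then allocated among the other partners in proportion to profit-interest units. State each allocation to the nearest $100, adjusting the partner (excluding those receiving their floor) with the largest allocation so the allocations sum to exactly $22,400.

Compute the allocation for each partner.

Okafor: $14,300 · Nwosu: $5,700 · Quinlan: $900 · Haddad: $300 · Kowalski: $1,200

Fund the minimums — Okafor $14,300. Remaining pool $8,100.
Remaining pool split over remaining profit-interest units 26: Nwosu 5,607.69 → $5,600; Quinlan 934.62 → $900; Haddad 311.54 → $300; Kowalski 1,246.15 → $1,200.
Rounding difference +$100 applied to Nwosu → $5,700.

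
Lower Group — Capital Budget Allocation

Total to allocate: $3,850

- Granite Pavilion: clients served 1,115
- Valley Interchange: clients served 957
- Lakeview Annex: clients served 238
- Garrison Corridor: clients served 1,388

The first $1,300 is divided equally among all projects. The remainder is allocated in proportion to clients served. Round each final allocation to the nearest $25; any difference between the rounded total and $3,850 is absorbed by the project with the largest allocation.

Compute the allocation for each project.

Granite Pavilion: $1,100 · Valley Interchange: $975 · Lakeview Annex: $500 · Garrison Corridor: $1,275

First tranche $1,300 split equally: $325 each.
Remainder $2,550 by clients served (total 3,698): Granite Pavilion 768.86 → $775; Valley Interchange 659.91 → $650; Lakeview Annex 164.12 → $175; Garrison Corridor 957.11 → $950.
Totals: Granite Pavilion $325 + $775 = $1,100; Valley Interchange $325 + $650 = $975; Lakeview Annex $325 + $175 = $500; Garrison Corridor $325 + $950 = $1,275.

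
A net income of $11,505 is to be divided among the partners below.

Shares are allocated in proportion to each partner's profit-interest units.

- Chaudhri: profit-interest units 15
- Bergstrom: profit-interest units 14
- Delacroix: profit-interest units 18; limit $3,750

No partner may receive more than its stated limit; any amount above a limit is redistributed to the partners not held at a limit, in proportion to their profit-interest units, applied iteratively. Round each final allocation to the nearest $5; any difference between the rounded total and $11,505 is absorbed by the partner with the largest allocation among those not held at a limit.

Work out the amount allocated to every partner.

Chaudhri: $4,010 | Bergstrom: $3,745 | Delacroix: $3,750

Profit-interest units total: 47.
Unconstrained shares: Chaudhri 3,671.81; Bergstrom 3,427.02; Delacroix 4,406.17.
Held at cap: Delacroix ($3,750); residual $7,755 reallocated over remaining profit-interest units 29.
Redistributed shares: Chaudhri 4,011.21 → $4,010; Bergstrom 3,743.79 → $3,745.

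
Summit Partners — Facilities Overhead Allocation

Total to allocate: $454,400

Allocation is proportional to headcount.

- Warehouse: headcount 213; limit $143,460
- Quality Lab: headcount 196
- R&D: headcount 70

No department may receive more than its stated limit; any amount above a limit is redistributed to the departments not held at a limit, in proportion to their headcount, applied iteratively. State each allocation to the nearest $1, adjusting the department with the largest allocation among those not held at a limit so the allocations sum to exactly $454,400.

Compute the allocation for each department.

Headcount total: 479.
Unconstrained shares: Warehouse 202,060.96; Quality Lab 185,934.03; R&D 66,405.01.
Held at cap: Warehouse ($143,460); remaining pool $310,940 reallocated over remaining headcount 266.
Shares after redistribution: Quality Lab 229,113.68 → $229,114; R&D 81,826.32 → $81,826.

Warehouse: $143,460 · Quality Lab: $229,114 · R&D: $81,826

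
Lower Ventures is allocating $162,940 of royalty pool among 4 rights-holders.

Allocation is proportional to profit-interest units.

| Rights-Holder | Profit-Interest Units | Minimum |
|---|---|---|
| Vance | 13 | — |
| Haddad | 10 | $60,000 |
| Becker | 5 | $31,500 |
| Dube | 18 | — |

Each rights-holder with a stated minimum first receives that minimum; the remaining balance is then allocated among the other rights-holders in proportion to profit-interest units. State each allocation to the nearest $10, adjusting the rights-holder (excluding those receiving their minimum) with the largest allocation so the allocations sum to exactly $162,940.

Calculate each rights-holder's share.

Guaranteed amounts: Haddad $60,000; Becker $31,500. Residual $71,440.
Residual split over remaining profit-interest units 31: Vance 29,958.71 → $29,960; Dube 41,481.29 → $41,480.

Vance: $29,960 · Haddad: $60,000 · Becker: $31,500 · Dube: $41,480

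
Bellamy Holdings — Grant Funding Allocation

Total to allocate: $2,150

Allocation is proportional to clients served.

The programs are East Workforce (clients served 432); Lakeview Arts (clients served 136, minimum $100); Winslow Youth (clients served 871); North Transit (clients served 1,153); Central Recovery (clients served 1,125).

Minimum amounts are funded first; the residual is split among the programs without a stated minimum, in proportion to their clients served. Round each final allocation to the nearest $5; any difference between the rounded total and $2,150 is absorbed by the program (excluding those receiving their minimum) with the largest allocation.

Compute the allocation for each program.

Fund the minimums — Lakeview Arts $100. Balance $2,050.
Balance split over remaining clients served 3,581: East Workforce 247.31 → $245; Winslow Youth 498.62 → $500; North Transit 660.05 → $660; Central Recovery 644.02 → $645.

East Workforce: $245 | Lakeview Arts: $100 | Winslow Youth: $500 | North Transit: $660 | Central Recovery: $645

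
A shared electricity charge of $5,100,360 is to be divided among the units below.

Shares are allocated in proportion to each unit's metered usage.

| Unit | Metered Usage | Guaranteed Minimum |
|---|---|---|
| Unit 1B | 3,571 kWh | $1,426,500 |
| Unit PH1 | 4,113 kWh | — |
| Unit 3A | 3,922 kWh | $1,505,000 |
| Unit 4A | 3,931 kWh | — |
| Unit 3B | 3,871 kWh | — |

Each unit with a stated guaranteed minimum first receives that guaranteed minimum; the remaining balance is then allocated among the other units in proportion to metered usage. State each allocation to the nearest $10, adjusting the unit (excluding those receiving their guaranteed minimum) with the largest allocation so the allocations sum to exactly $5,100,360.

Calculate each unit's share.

Unit 1B: $1,426,500; Unit PH1: $748,680; Unit 3A: $1,505,000; Unit 4A: $715,550; Unit 3B: $704,630

Guaranteed amounts: Unit 1B $1,426,500; Unit 3A $1,505,000. Remaining pool $2,168,860.
Remaining pool split over remaining metered usage 11,915: Unit PH1 748,679.91 → $748,680; Unit 4A 715,550.87 → $715,550; Unit 3B 704,629.21 → $704,630.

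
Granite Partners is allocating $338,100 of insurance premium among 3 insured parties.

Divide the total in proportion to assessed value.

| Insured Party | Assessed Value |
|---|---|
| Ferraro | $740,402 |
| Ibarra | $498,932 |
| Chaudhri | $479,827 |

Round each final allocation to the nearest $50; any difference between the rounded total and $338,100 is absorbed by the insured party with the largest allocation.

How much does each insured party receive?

Ferraro: $145,650 | Ibarra: $98,100 | Chaudhri: $94,350

Assessed value total: 1,719,161.
Raw shares: Ferraro 740,402/1,719,161 × $338,100 = 145,611.68; Ibarra 498,932/1,719,161 × $338,100 = 98,122.81; Chaudhri 479,827/1,719,161 × $338,100 = 94,365.51.
At nearest $50: Ferraro $145,600; Ibarra $98,100; Chaudhri $94,350. Sum = $338,050.
Difference $338,100 − $338,050 = +$50 applied to largest allocation (Ferraro): Ferraro becomes $145,650.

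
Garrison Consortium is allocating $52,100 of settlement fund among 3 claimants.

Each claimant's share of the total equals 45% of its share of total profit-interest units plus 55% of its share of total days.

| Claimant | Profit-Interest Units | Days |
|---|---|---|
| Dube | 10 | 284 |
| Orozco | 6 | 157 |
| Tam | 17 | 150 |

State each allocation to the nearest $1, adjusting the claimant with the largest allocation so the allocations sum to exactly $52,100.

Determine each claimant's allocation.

Profit-interest units total 33; days total 591.
Combined weights (45% profit-interest units + 55% days): Dube 0.4007; Orozco 0.2279; Tam 0.3714.
Proportional shares: Dube 20,874.46; Orozco 11,874.97; Tam 19,350.57.
Rounded to nearest $1: Dube $20,874; Orozco $11,875; Tam $19,351. Sum = $52,100.
Rounded total matches; no reconciliation needed.

Dube: $20,874; Orozco: $11,875; Tam: $19,351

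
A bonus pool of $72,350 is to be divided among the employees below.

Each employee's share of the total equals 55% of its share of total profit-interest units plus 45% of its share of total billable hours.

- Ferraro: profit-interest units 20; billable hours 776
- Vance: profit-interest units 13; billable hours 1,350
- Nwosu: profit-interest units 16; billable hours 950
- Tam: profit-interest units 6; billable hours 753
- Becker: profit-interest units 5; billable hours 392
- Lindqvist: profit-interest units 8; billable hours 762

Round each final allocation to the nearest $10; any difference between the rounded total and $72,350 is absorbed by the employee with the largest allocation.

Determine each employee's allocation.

Totals — profit-interest units 68, billable hours 4,983.
Combined weights (55% profit-interest units + 45% billable hours): Ferraro 0.2318; Vance 0.2271; Nwosu 0.2152; Tam 0.1165; Becker 0.0758; Lindqvist 0.1335.
Pro-rata amounts: Ferraro 16,773.84; Vance 16,427.90; Nwosu 15,569.97; Tam 8,430.99; Becker 5,487.14; Lindqvist 9,660.16.
At nearest $10: Ferraro $16,770; Vance $16,430; Nwosu $15,570; Tam $8,430; Becker $5,490; Lindqvist $9,660. Sum = $72,350.
Sum already equals the total — no adjustment.

Ferraro: $16,770 · Vance: $16,430 · Nwosu: $15,570 · Tam: $8,430 · Becker: $5,490 · Lindqvist: $9,660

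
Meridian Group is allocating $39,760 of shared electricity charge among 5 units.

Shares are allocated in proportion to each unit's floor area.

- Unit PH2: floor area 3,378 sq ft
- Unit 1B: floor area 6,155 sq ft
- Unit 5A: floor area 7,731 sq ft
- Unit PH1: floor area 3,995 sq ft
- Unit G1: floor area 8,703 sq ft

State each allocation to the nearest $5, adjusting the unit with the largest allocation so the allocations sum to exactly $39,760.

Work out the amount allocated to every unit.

Unit PH2: $4,485 · Unit 1B: $8,170 · Unit 5A: $10,260 · Unit PH1: $5,300 · Unit G1: $11,545

Floor area total: 29,962.
Unrounded shares: Unit PH2 3,378/29,962 × $39,760 = 4,482.65; Unit 1B 6,155/29,962 × $39,760 = 8,167.77; Unit 5A 7,731/29,962 × $39,760 = 10,259.15; Unit PH1 3,995/29,962 × $39,760 = 5,301.42; Unit G1 8,703/29,962 × $39,760 = 11,549.00.
Rounded to nearest $5: Unit PH2 $4,485; Unit 1B $8,170; Unit 5A $10,260; Unit PH1 $5,300; Unit G1 $11,550. Sum = $39,765.
Difference $39,760 − $39,765 = −$5 applied to largest allocation (Unit G1): Unit G1 becomes $11,545.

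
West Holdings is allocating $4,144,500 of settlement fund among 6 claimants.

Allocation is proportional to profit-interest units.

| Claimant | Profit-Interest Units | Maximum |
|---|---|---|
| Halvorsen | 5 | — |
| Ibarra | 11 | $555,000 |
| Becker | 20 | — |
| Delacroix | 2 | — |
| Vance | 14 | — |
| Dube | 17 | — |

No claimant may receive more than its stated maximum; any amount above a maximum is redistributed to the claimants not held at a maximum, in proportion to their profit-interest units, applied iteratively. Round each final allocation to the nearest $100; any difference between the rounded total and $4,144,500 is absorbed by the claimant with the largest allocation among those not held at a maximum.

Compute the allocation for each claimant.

Halvorsen: $309,400 · Ibarra: $555,000 · Becker: $1,237,800 · Delacroix: $123,800 · Vance: $866,400 · Dube: $1,052,100

Sum of profit-interest units: 69.
Unconstrained shares: Halvorsen 300,326.09; Ibarra 660,717.39; Becker 1,201,304.35; Delacroix 120,130.43; Vance 840,913.04; Dube 1,021,108.70.
Held at cap: Ibarra ($555,000); remaining pool $3,589,500 reallocated over remaining profit-interest units 58.
Redistributed shares: Halvorsen 309,439.66 → $309,400; Becker 1,237,758.62 → $1,237,800; Delacroix 123,775.86 → $123,800; Vance 866,431.03 → $866,400; Dube 1,052,094.83 → $1,052,100.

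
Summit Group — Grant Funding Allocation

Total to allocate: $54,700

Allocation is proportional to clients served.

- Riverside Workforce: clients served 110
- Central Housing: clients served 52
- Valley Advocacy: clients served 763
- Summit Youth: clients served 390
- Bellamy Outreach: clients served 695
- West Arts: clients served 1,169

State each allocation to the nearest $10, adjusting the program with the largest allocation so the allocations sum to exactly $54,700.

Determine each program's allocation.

Clients served total: 3,179.
Proportional shares: Riverside Workforce 110/3,179 × $54,700 = 1,892.73; Central Housing 52/3,179 × $54,700 = 894.75; Valley Advocacy 763/3,179 × $54,700 = 13,128.69; Summit Youth 390/3,179 × $54,700 = 6,710.60; Bellamy Outreach 695/3,179 × $54,700 = 11,958.63; West Arts 1,169/3,179 × $54,700 = 20,114.60.
At nearest $10: Riverside Workforce $1,890; Central Housing $890; Valley Advocacy $13,130; Summit Youth $6,710; Bellamy Outreach $11,960; West Arts $20,110. Sum = $54,690.
Difference $54,700 − $54,690 = +$10 applied to largest allocation (West Arts): West Arts becomes $20,120.

Riverside Workforce: $1,890; Central Housing: $890; Valley Advocacy: $13,130; Summit Youth: $6,710; Bellamy Outreach: $11,960; West Arts: $20,120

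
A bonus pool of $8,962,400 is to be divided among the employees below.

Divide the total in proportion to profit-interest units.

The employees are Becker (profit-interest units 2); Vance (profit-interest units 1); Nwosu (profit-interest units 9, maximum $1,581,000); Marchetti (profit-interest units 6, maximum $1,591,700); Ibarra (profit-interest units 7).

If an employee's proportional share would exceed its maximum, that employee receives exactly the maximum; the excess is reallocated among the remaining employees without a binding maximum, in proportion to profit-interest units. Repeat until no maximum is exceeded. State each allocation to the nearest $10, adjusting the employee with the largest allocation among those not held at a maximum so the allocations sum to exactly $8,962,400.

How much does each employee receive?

Combined profit-interest units = 25.
Unconstrained shares: Becker 716,992.00; Vance 358,496.00; Nwosu 3,226,464.00; Marchetti 2,150,976.00; Ibarra 2,509,472.00.
Cap binds for Nwosu ($1,581,000), Marchetti ($1,591,700); remaining pool $5,789,700 reallocated over remaining profit-interest units 10.
Redistributed shares: Becker 1,157,940.00 → $1,157,940; Vance 578,970.00 → $578,970; Ibarra 4,052,790.00 → $4,052,790.

Becker: $1,157,940; Vance: $578,970; Nwosu: $1,581,000; Marchetti: $1,591,700; Ibarra: $4,052,790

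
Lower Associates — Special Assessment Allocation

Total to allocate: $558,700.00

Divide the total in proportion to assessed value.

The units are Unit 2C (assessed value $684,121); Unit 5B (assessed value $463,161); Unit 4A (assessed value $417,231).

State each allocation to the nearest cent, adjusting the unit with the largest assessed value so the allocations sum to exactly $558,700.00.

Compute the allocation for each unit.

Unit 2C: $244,305.03 · Unit 5B: $165,398.47 · Unit 4A: $148,996.50

Total assessed value = 684,121 + 463,161 + 417,231 = 1,564,513.
Pro-rata amounts: Unit 2C 244,305.0347; Unit 5B 165,398.4663; Unit 4A 148,996.4990.
After rounding (cent): Unit 2C $244,305.03; Unit 5B $165,398.47; Unit 4A $148,996.50. Sum = $558,700.00.
No rounding difference to absorb.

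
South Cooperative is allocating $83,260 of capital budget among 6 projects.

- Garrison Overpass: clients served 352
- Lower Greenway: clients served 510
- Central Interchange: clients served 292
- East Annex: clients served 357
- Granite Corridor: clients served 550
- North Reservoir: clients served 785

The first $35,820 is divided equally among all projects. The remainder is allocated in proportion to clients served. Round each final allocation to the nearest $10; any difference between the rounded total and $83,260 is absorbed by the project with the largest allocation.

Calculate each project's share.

Garrison Overpass: $11,840 · Lower Greenway: $14,470 · Central Interchange: $10,840 · East Annex: $11,920 · Granite Corridor: $15,140 · North Reservoir: $19,050

First tranche $35,820 split equally: $5,970 each.
Remainder $47,440 by clients served (total 2,846): Garrison Overpass 5,867.49 → $5,870; Lower Greenway 8,501.19 → $8,500; Central Interchange 4,867.35 → $4,870; East Annex 5,950.84 → $5,950; Granite Corridor 9,167.96 → $9,170; North Reservoir 13,085.17 → $13,090.
Rounding difference −$10 on remainder applied to North Reservoir.
Totals: Garrison Overpass $5,970 + $5,870 = $11,840; Lower Greenway $5,970 + $8,500 = $14,470; Central Interchange $5,970 + $4,870 = $10,840; East Annex $5,970 + $5,950 = $11,920; Granite Corridor $5,970 + $9,170 = $15,140; North Reservoir $5,970 + $13,080 = $19,050.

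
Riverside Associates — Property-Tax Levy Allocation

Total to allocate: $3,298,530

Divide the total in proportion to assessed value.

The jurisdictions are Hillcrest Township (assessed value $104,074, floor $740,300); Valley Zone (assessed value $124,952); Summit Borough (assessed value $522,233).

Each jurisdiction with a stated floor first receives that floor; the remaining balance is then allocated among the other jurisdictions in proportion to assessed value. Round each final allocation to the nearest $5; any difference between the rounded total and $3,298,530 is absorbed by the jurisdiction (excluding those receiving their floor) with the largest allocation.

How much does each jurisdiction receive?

Fund the minimums — Hillcrest Township $740,300. Remaining pool $2,558,230.
Remaining pool split over remaining assessed value 647,185: Valley Zone 493,917.43 → $493,915; Summit Borough 2,064,312.57 → $2,064,315.

Hillcrest Township: $740,300 · Valley Zone: $493,915 · Summit Borough: $2,064,315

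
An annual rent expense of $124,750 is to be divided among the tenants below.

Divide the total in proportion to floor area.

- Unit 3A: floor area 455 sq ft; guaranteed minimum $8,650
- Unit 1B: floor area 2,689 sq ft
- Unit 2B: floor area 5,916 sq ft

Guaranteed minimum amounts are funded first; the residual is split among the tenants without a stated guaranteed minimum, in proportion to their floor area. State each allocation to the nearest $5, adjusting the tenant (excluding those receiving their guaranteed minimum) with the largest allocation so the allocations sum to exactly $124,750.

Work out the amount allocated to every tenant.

Fund the minimums — Unit 3A $8,650. Remaining pool $116,100.
Remaining pool split over remaining floor area 8,605: Unit 1B 36,280.41 → $36,280; Unit 2B 79,819.59 → $79,820.

Unit 3A: $8,650; Unit 1B: $36,280; Unit 2B: $79,820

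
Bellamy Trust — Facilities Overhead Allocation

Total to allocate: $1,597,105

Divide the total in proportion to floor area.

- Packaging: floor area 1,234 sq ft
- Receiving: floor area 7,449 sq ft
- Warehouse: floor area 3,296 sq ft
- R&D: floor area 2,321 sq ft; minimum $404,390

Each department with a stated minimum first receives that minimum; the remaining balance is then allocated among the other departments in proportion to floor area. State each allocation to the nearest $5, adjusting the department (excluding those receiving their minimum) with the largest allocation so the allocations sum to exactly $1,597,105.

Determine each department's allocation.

Guaranteed amounts: R&D $404,390. Residual $1,192,715.
Residual split over remaining floor area 11,979: Packaging 122,865.87 → $122,865; Receiving 741,675.77 → $741,675; Warehouse 328,173.36 → $328,175.

Packaging: $122,865 · Receiving: $741,675 · Warehouse: $328,175 · R&D: $404,390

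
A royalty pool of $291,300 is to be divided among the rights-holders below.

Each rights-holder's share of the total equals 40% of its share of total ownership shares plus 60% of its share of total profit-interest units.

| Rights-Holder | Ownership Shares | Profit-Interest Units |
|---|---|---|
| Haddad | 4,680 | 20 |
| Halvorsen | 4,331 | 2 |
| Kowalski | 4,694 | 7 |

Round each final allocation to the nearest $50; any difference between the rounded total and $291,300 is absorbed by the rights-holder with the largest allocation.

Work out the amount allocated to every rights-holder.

Totals — ownership shares 13,705, profit-interest units 29.
Composite weights (40% ownership shares + 60% profit-interest units): Haddad 0.5504; Halvorsen 0.1678; Kowalski 0.2818.
Unrounded shares: Haddad 160,327.32; Halvorsen 48,875.98; Kowalski 82,096.69.
After rounding ($50): Haddad $160,350; Halvorsen $48,900; Kowalski $82,100. Sum = $291,350.
Difference $291,300 − $291,350 = −$50 applied to largest allocation (Haddad): Haddad becomes $160,300.

Haddad: $160,300 · Halvorsen: $48,900 · Kowalski: $82,100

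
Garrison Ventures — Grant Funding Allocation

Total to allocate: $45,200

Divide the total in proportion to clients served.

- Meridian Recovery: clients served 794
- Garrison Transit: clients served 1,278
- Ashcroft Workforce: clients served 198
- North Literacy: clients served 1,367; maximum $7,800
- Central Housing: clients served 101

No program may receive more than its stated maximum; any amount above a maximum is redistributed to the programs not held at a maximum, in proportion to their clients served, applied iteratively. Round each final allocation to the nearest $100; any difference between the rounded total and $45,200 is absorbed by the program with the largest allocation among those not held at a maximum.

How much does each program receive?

Meridian Recovery: $12,500 · Garrison Transit: $20,200 · Ashcroft Workforce: $3,100 · North Literacy: $7,800 · Central Housing: $1,600

Combined clients served = 3,738.
Unconstrained shares: Meridian Recovery 9,601.07; Garrison Transit 15,453.61; Ashcroft Workforce 2,394.22; North Literacy 16,529.80; Central Housing 1,221.29.
Capped: North Literacy ($7,800); residual $37,400 reallocated over remaining clients served 2,371.
Redistributed shares: Meridian Recovery 12,524.50 → $12,500; Garrison Transit 20,159.09 → $20,200; Ashcroft Workforce 3,123.24 → $3,100; Central Housing 1,593.17 → $1,600.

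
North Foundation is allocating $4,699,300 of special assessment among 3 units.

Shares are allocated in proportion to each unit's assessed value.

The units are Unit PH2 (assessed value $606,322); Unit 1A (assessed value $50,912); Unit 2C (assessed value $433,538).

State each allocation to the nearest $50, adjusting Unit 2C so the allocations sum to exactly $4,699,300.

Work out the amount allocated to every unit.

Unit PH2: $2,612,200; Unit 1A: $219,350; Unit 2C: $1,867,750

Combined assessed value = 1,090,772.
Raw shares: Unit PH2 606,322/1,090,772 × $4,699,300 = 2,612,176.49; Unit 1A 50,912/1,090,772 × $4,699,300 = 219,340.76; Unit 2C 433,538/1,090,772 × $4,699,300 = 1,867,782.75.
Rounded to nearest $50: Unit PH2 $2,612,200; Unit 1A $219,350; Unit 2C $1,867,800. Sum = $4,699,350.
Difference $4,699,300 − $4,699,350 = −$50 applied to Unit 2C: Unit 2C becomes $1,867,750.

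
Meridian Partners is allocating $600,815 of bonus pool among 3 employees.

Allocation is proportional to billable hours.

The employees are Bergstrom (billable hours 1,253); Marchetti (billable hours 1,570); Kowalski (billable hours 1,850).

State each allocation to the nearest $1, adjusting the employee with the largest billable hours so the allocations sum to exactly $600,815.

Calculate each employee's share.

Billable hours total: 4,673.
Raw shares: Bergstrom 1,253/4,673 × $600,815 = 161,100.19; Marchetti 1,570/4,673 × $600,815 = 201,857.38; Kowalski 1,850/4,673 × $600,815 = 237,857.43.
Rounded to nearest $1: Bergstrom $161,100; Marchetti $201,857; Kowalski $237,857. Sum = $600,814.
Difference $600,815 − $600,814 = +$1 applied to largest billable hours (Kowalski): Kowalski becomes $237,858.

Bergstrom: $161,100 | Marchetti: $201,857 | Kowalski: $237,858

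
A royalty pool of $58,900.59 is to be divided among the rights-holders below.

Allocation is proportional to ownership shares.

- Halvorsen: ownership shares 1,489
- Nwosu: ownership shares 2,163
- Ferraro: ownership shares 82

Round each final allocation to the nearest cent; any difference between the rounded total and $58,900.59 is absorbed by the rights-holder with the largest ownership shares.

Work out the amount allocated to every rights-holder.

Ownership shares total: 1,489 + 2,163 + 82 = 3,734.
Proportional shares: Halvorsen 23,487.67502; Nwosu 34,119.4366; Ferraro 1,293.4784.
At nearest cent: Halvorsen $23,487.68; Nwosu $34,119.44; Ferraro $1,293.48. Sum = $58,900.60.
Difference $58,900.59 − $58,900.60 = −$0.01 applied to largest ownership shares (Nwosu): Nwosu becomes $34,119.43.

Halvorsen: $23,487.68 · Nwosu: $34,119.43 · Ferraro: $1,293.48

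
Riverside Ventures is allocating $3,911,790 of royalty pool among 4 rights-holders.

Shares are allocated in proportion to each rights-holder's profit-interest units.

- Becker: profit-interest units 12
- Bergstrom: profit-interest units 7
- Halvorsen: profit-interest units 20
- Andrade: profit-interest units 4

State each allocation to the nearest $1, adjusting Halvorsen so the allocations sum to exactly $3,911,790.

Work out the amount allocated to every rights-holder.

Becker: $1,091,662 · Bergstrom: $636,803 · Halvorsen: $1,819,438 · Andrade: $363,887

Total profit-interest units = 43.
Pro-rata amounts: Becker 12/43 × $3,911,790 = 1,091,662.33; Bergstrom 7/43 × $3,911,790 = 636,803.02; Halvorsen 20/43 × $3,911,790 = 1,819,437.21; Andrade 4/43 × $3,911,790 = 363,887.44.
At nearest $1: Becker $1,091,662; Bergstrom $636,803; Halvorsen $1,819,437; Andrade $363,887. Sum = $3,911,789.
Difference $3,911,790 − $3,911,789 = +$1 applied to Halvorsen: Halvorsen becomes $1,819,438.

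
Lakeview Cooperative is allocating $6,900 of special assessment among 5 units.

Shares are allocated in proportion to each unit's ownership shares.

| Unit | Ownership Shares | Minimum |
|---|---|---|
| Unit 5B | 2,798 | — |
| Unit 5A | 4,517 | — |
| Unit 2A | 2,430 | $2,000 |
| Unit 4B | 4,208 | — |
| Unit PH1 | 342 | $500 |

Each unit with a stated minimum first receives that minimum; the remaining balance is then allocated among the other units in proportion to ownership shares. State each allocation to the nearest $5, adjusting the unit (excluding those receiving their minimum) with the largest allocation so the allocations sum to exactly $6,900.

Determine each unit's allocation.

Unit 5B: $1,070 · Unit 5A: $1,725 · Unit 2A: $2,000 · Unit 4B: $1,605 · Unit PH1: $500

Minimums first: Unit 2A $2,000; Unit PH1 $500. Balance $4,400.
Balance split over remaining ownership shares 11,523: Unit 5B 1,068.40 → $1,070; Unit 5A 1,724.79 → $1,725; Unit 4B 1,606.80 → $1,605.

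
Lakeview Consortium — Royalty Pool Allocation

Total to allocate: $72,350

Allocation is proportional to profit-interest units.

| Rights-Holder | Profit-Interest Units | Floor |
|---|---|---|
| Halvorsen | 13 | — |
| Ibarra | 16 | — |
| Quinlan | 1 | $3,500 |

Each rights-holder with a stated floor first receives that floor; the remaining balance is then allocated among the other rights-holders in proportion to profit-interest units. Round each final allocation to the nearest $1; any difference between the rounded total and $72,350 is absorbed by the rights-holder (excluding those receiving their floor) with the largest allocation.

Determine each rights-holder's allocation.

Fund the minimums — Quinlan $3,500. Balance $68,850.
Balance split over remaining profit-interest units 29: Halvorsen 30,863.79 → $30,864; Ibarra 37,986.21 → $37,986.

Halvorsen: $30,864; Ibarra: $37,986; Quinlan: $3,500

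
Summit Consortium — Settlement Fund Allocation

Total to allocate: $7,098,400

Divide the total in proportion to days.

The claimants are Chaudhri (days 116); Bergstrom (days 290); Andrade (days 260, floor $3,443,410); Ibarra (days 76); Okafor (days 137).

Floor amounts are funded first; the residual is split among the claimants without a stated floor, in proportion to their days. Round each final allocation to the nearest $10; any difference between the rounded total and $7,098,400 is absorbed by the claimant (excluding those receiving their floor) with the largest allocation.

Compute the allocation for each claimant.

Chaudhri: $684,940 | Bergstrom: $1,712,360 | Andrade: $3,443,410 | Ibarra: $448,750 | Okafor: $808,940

Fund the minimums — Andrade $3,443,410. Remaining pool $3,654,990.
Remaining pool split over remaining days 619: Chaudhri 684,941.58 → $684,940; Bergstrom 1,712,353.96 → $1,712,350; Ibarra 448,754.83 → $448,750; Okafor 808,939.63 → $808,940.
Rounding difference +$10 applied to Bergstrom → $1,712,360.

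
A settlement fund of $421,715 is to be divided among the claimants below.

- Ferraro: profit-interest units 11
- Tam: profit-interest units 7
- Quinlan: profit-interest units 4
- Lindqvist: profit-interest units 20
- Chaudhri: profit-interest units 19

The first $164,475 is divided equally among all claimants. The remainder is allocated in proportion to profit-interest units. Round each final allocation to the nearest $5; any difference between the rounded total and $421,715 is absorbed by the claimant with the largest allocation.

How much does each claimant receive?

First tranche $164,475 split equally: $32,895 each.
Remainder $257,240 by profit-interest units (total 61): Ferraro 46,387.54 → $46,390; Tam 29,519.34 → $29,520; Quinlan 16,868.20 → $16,870; Lindqvist 84,340.98 → $84,340; Chaudhri 80,123.93 → $80,125.
Rounding difference −$5 on remainder applied to Lindqvist.
Totals: Ferraro $32,895 + $46,390 = $79,285; Tam $32,895 + $29,520 = $62,415; Quinlan $32,895 + $16,870 = $49,765; Lindqvist $32,895 + $84,335 = $117,230; Chaudhri $32,895 + $80,125 = $113,020.

Ferraro: $79,285; Tam: $62,415; Quinlan: $49,765; Lindqvist: $117,230; Chaudhri: $113,020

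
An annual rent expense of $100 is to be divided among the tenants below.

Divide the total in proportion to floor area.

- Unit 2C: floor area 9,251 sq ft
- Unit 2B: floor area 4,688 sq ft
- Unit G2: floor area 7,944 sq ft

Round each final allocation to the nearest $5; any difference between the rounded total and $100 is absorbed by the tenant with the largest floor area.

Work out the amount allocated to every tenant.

Combined floor area = 21,883.
Proportional shares: Unit 2C 9,251/21,883 × $100 = 42.27; Unit 2B 4,688/21,883 × $100 = 21.42; Unit G2 7,944/21,883 × $100 = 36.30.
After rounding ($5): Unit 2C $40; Unit 2B $20; Unit G2 $35. Sum = $95.
Difference $100 − $95 = +$5 applied to largest floor area (Unit 2C): Unit 2C becomes $45.

Unit 2C: $45 | Unit 2B: $20 | Unit G2: $35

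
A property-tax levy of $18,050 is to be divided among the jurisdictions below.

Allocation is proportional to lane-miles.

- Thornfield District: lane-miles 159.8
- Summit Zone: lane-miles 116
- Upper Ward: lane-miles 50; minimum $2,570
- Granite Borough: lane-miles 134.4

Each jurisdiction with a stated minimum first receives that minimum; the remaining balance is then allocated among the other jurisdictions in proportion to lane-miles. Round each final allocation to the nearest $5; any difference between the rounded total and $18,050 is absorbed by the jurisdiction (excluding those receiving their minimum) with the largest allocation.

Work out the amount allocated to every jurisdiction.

Thornfield District: $6,030; Summit Zone: $4,380; Upper Ward: $2,570; Granite Borough: $5,070

Fund the minimums — Upper Ward $2,570. Balance $15,480.
Balance split over remaining lane-miles 410.2: Thornfield District 6,030.48 → $6,030; Summit Zone 4,377.57 → $4,380; Granite Borough 5,071.95 → $5,070.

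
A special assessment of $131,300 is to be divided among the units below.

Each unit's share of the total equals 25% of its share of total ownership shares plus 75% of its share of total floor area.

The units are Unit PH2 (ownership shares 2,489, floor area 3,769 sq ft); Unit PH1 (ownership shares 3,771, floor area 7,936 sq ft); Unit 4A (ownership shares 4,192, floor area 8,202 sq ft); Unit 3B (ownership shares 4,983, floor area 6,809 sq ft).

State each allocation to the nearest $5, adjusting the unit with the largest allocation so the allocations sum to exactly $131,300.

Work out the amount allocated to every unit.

Unit PH2: $19,185; Unit PH1: $37,270; Unit 4A: $39,150; Unit 3B: $35,695

Totals — ownership shares 15,435, floor area 26,716.
Blended shares (25% ownership shares + 75% floor area): Unit PH2 0.1461; Unit PH1 0.2839; Unit 4A 0.2982; Unit 3B 0.2719.
Unrounded shares: Unit PH2 19,185.77; Unit PH1 37,271.68; Unit 4A 39,147.48; Unit 3B 35,695.08.
After rounding ($5): Unit PH2 $19,185; Unit PH1 $37,270; Unit 4A $39,145; Unit 3B $35,695. Sum = $131,295.
Difference $131,300 − $131,295 = +$5 applied to largest allocation (Unit 4A): Unit 4A becomes $39,150.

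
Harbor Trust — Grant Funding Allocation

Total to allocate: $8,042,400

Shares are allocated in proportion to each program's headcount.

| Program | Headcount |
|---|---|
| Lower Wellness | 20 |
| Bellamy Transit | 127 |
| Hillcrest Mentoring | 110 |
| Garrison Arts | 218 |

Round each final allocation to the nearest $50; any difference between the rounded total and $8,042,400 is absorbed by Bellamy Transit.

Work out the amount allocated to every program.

Combined headcount = 475.
Raw shares: Lower Wellness 20/475 × $8,042,400 = 338,627.37; Bellamy Transit 127/475 × $8,042,400 = 2,150,283.79; Hillcrest Mentoring 110/475 × $8,042,400 = 1,862,450.53; Garrison Arts 218/475 × $8,042,400 = 3,691,038.32.
At nearest $50: Lower Wellness $338,650; Bellamy Transit $2,150,300; Hillcrest Mentoring $1,862,450; Garrison Arts $3,691,050. Sum = $8,042,450.
Difference $8,042,400 − $8,042,450 = −$50 applied to Bellamy Transit: Bellamy Transit becomes $2,150,250.

Lower Wellness: $338,650 · Bellamy Transit: $2,150,250 · Hillcrest Mentoring: $1,862,450 · Garrison Arts: $3,691,050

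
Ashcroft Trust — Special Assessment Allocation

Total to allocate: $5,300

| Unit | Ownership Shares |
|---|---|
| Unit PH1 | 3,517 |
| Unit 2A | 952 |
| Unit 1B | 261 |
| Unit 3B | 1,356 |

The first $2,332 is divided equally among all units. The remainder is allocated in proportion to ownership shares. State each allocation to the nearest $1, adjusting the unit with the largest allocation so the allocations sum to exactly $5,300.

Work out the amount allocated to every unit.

Unit PH1: $2,299; Unit 2A: $1,047; Unit 1B: $710; Unit 3B: $1,244

Equal tier: $2,332 ÷ 4 = $583 apiece.
Remainder $2,968 by ownership shares (total 6,086): Unit PH1 1,715.16 → $1,715; Unit 2A 464.27 → $464; Unit 1B 127.28 → $127; Unit 3B 661.29 → $661.
Rounding difference +$1 on remainder applied to Unit PH1.
Totals: Unit PH1 $583 + $1,716 = $2,299; Unit 2A $583 + $464 = $1,047; Unit 1B $583 + $127 = $710; Unit 3B $583 + $661 = $1,244.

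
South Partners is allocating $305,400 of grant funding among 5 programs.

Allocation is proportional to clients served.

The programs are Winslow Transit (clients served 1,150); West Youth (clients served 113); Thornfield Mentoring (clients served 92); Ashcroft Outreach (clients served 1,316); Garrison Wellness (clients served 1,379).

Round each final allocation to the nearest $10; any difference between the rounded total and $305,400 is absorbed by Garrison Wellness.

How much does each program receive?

Combined clients served = 4,050.
Unrounded shares: Winslow Transit 1,150/4,050 × $305,400 = 86,718.52; West Youth 113/4,050 × $305,400 = 8,521.04; Thornfield Mentoring 92/4,050 × $305,400 = 6,937.48; Ashcroft Outreach 1,316/4,050 × $305,400 = 99,236.15; Garrison Wellness 1,379/4,050 × $305,400 = 103,986.81.
At nearest $10: Winslow Transit $86,720; West Youth $8,520; Thornfield Mentoring $6,940; Ashcroft Outreach $99,240; Garrison Wellness $103,990. Sum = $305,410.
Difference $305,400 − $305,410 = −$10 applied to Garrison Wellness: Garrison Wellness becomes $103,980.

Winslow Transit: $86,720; West Youth: $8,520; Thornfield Mentoring: $6,940; Ashcroft Outreach: $99,240; Garrison Wellness: $103,980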